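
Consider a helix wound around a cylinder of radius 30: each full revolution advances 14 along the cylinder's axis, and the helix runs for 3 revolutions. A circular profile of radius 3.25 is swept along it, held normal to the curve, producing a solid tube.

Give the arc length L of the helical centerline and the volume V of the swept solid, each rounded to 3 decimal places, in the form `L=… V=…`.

L=567.044 V=18816.270

2πR = 2π·30 = 188.495559
per-turn = √(188.495559² + 14²) = √(35530.5758 + 196) = √35726.5758 = 189.014750
L = 3 × 189.014750 = 567.044251
V = π·3.25² × L = 33.183072 × 567.044251 = 18816.270437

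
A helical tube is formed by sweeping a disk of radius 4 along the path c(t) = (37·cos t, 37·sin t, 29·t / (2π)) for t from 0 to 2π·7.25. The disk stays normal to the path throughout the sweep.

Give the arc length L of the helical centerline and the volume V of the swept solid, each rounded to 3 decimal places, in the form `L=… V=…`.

2πR = 2π·37 = 232.477856
per-turn = √(232.477856² + 29²) = √(54045.9537 + 841) = √54886.9537 = 234.279648
L = 7.25 × 234.279648 = 1698.527452
V = π·4² × L = 50.265482 × 1698.527452 = 85377.301822

L=1698.527 V=85377.302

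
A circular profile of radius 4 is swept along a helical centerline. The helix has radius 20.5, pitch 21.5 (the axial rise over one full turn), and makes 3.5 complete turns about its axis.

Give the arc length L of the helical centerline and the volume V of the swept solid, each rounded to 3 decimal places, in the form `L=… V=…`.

2πR = 2π·20.5 = 128.805299
per-turn = √(128.805299² + 21.5²) = √(16590.8050 + 462.25) = √17053.0550 = 130.587346
L = 3.5 × 130.587346 = 457.055712
V = π·4² × L = 50.265482 × 457.055712 = 22974.125866

L=457.056 V=22974.126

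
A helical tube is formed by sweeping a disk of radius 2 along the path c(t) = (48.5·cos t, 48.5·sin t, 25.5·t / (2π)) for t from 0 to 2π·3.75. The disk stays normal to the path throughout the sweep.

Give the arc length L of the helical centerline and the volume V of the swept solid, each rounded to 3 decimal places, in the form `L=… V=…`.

2πR = 2π·48.5 = 304.734487
per-turn = √(304.734487² + 25.5²) = √(92863.1078 + 650.25) = √93513.3578 = 305.799539
L = 3.75 × 305.799539 = 1146.748270
V = π·2² × L = 12.566371 × 1146.748270 = 14410.463759

L=1146.748 V=14410.464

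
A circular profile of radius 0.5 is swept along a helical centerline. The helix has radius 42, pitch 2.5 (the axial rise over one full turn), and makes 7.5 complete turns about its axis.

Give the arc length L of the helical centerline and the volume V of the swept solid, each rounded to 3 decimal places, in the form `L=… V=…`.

2πR = 2π·42 = 263.893783
per-turn = √(263.893783² + 2.5²) = √(69639.9287 + 6.25) = √69646.1787 = 263.905625
L = 7.5 × 263.905625 = 1979.292184
V = π·0.5² × L = 0.785398 × 1979.292184 = 1554.532446

L=1979.292 V=1554.532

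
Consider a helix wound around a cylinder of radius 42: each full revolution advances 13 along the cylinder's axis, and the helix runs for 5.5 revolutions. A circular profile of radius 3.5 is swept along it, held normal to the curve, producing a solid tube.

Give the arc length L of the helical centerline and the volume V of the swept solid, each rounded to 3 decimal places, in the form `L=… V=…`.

L=1453.176 V=55924.761

2πR = 2π·42 = 263.893783
per-turn = √(263.893783² + 13²) = √(69639.9287 + 169) = √69808.9287 = 264.213793
L = 5.5 × 264.213793 = 1453.175864
V = π·3.5² × L = 38.484510 × 1453.175864 = 55924.761080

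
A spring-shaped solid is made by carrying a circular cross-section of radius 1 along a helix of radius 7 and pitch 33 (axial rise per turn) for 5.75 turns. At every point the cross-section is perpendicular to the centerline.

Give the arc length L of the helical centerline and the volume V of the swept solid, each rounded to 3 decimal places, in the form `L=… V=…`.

2πR = 2π·7 = 43.982297
per-turn = √(43.982297² + 33²) = √(1934.4425 + 1089) = √3023.4425 = 54.985839
L = 5.75 × 54.985839 = 316.168573
V = π·1² × L = 3.141593 × 316.168573 = 993.272866

L=316.169 V=993.273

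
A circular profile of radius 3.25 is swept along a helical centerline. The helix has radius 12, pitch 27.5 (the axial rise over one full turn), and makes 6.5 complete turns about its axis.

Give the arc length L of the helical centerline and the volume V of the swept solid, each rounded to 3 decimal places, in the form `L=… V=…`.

2πR = 2π·12 = 75.398224
per-turn = √(75.398224² + 27.5²) = √(5684.8921 + 756.25) = √6441.1421 = 80.256726
L = 6.5 × 80.256726 = 521.668722
V = π·3.25² × L = 33.183072 × 521.668722 = 17310.570963

L=521.669 V=17310.571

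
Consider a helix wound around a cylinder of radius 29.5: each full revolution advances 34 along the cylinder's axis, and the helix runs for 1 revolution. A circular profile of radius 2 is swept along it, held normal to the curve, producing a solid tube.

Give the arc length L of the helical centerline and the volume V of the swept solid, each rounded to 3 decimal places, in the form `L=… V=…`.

L=188.447 V=2368.089

2πR = 2π·29.5 = 185.353967
per-turn = √(185.353967² + 34²) = √(34356.0929 + 1156) = √35512.0929 = 188.446525
L = 1 × 188.446525 = 188.446525
V = π·2² × L = 12.566371 × 188.446525 = 2368.088879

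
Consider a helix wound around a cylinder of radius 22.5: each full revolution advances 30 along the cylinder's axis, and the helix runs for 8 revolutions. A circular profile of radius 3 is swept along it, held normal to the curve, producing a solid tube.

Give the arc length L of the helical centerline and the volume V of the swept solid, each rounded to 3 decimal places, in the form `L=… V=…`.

2πR = 2π·22.5 = 141.371669
per-turn = √(141.371669² + 30²) = √(19985.9489 + 900) = √20885.9489 = 144.519718
L = 8 × 144.519718 = 1156.157745
V = π·3² × L = 28.274334 × 1156.157745 = 32689.590091

L=1156.158 V=32689.590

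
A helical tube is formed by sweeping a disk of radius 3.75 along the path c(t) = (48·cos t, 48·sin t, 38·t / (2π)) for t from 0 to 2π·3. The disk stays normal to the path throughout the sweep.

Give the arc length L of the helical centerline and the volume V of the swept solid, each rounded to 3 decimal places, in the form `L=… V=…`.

2πR = 2π·48 = 301.592895
per-turn = √(301.592895² + 38²) = √(90958.2742 + 1444) = √92402.2742 = 303.977424
L = 3 × 303.977424 = 911.932271
V = π·3.75² × L = 44.178647 × 911.932271 = 40287.933620

L=911.932 V=40287.934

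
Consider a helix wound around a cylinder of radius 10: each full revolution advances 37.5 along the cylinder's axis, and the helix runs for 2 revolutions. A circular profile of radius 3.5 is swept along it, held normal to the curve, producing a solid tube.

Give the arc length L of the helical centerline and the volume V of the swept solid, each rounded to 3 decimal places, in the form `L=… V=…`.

2πR = 2π·10 = 62.831853
per-turn = √(62.831853² + 37.5²) = √(3947.8418 + 1406.25) = √5354.0918 = 73.171660
L = 2 × 73.171660 = 146.343319
V = π·3.5² × L = 38.484510 × 146.343319 = 5631.950928

L=146.343 V=5631.951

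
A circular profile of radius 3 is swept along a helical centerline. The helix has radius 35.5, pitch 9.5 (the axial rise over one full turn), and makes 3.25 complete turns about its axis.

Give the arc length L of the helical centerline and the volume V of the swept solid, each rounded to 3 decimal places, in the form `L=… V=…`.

2πR = 2π·35.5 = 223.053078
per-turn = √(223.053078² + 9.5²) = √(49752.6758 + 90.25) = √49842.9258 = 223.255293
L = 3.25 × 223.255293 = 725.579702
V = π·3² × L = 28.274334 × 725.579702 = 20515.282746

L=725.580 V=20515.283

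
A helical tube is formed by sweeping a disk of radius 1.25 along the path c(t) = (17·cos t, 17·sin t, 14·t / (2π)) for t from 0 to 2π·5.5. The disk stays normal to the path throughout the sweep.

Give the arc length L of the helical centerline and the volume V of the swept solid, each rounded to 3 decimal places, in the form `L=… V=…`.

L=592.502 V=2908.440

2πR = 2π·17 = 106.814150
per-turn = √(106.814150² + 14²) = √(11409.2627 + 196) = √11605.2627 = 107.727725
L = 5.5 × 107.727725 = 592.502486
V = π·1.25² × L = 4.908739 × 592.502486 = 2908.439779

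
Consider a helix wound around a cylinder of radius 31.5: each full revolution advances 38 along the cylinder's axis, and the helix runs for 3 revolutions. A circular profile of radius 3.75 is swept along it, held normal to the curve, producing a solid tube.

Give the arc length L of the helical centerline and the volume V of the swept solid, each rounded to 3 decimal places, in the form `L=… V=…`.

L=604.606 V=26710.665

2πR = 2π·31.5 = 197.920337
per-turn = √(197.920337² + 38²) = √(39172.4599 + 1444) = √40616.4599 = 201.535257
L = 3 × 201.535257 = 604.605771
V = π·3.75² × L = 44.178647 × 604.605771 = 26710.664762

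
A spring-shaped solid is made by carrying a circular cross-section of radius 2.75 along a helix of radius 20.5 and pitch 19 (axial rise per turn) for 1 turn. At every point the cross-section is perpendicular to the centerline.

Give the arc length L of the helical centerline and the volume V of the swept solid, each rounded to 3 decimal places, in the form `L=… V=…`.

2πR = 2π·20.5 = 128.805299
per-turn = √(128.805299² + 19²) = √(16590.8050 + 361) = √16951.8050 = 130.199098
L = 1 × 130.199098 = 130.199098
V = π·2.75² × L = 23.758294 × 130.199098 = 3093.308495

L=130.199 V=3093.308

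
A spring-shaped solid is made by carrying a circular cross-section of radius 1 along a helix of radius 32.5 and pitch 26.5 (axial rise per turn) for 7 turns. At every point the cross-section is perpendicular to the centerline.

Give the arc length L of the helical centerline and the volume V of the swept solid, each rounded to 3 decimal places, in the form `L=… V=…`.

2πR = 2π·32.5 = 204.203522
per-turn = √(204.203522² + 26.5²) = √(41699.0786 + 702.25) = √42401.3286 = 205.915829
L = 7 × 205.915829 = 1441.410802
V = π·1² × L = 3.141593 × 1441.410802 = 4528.325587

L=1441.411 V=4528.326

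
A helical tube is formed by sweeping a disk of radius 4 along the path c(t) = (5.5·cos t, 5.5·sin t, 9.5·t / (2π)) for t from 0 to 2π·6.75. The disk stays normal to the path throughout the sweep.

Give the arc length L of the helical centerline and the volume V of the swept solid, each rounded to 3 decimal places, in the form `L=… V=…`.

L=241.917 V=12160.067

2πR = 2π·5.5 = 34.557519
per-turn = √(34.557519² + 9.5²) = √(1194.2221 + 90.25) = √1284.4721 = 35.839533
L = 6.75 × 35.839533 = 241.916848
V = π·4² × L = 50.265482 × 241.916848 = 12160.067099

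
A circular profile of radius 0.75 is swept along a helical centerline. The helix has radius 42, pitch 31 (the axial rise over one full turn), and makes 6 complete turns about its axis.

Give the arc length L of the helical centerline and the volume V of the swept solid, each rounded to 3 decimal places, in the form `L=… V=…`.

2πR = 2π·42 = 263.893783
per-turn = √(263.893783² + 31²) = √(69639.9287 + 961) = √70600.9287 = 265.708353
L = 6 × 265.708353 = 1594.250116
V = π·0.75² × L = 1.767146 × 1594.250116 = 2817.272504

L=1594.250 V=2817.273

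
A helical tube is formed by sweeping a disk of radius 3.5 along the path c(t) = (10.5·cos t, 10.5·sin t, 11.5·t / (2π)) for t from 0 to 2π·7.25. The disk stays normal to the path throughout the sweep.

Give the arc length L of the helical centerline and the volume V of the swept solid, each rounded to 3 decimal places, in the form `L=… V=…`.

2πR = 2π·10.5 = 65.973446
per-turn = √(65.973446² + 11.5²) = √(4352.4955 + 132.25) = √4484.7455 = 66.968243
L = 7.25 × 66.968243 = 485.519760
V = π·3.5² × L = 38.484510 × 485.519760 = 18684.990068

L=485.520 V=18684.990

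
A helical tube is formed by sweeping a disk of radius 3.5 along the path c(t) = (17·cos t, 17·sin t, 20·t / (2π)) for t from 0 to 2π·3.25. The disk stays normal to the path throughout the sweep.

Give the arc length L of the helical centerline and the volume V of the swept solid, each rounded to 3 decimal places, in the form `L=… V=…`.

2πR = 2π·17 = 106.814150
per-turn = √(106.814150² + 20²) = √(11409.2627 + 400) = √11809.2627 = 108.670432
L = 3.25 × 108.670432 = 353.178902
V = π·3.5² × L = 38.484510 × 353.178902 = 13591.917006

L=353.179 V=13591.917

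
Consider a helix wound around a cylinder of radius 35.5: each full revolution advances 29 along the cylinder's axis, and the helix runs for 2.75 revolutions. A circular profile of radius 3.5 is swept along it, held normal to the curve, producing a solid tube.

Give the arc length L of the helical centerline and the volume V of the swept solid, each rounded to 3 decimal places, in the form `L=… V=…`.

L=618.559 V=23804.923

2πR = 2π·35.5 = 223.053078
per-turn = √(223.053078² + 29²) = √(49752.6758 + 841) = √50593.6758 = 224.930380
L = 2.75 × 224.930380 = 618.558545
V = π·3.5² × L = 38.484510 × 618.558545 = 23804.922500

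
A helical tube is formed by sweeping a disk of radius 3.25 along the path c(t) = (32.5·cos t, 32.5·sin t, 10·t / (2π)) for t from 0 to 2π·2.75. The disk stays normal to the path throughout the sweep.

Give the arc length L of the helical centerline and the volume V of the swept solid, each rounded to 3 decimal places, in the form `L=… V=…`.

2πR = 2π·32.5 = 204.203522
per-turn = √(204.203522² + 10²) = √(41699.0786 + 100) = √41799.0786 = 204.448230
L = 2.75 × 204.448230 = 562.232631
V = π·3.25² × L = 33.183072 × 562.232631 = 18656.606117

L=562.233 V=18656.606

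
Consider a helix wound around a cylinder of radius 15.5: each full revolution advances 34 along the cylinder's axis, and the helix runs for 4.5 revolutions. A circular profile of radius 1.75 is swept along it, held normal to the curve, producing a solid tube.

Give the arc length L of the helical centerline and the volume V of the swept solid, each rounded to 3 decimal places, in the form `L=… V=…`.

2πR = 2π·15.5 = 97.389372
per-turn = √(97.389372² + 34²) = √(9484.6898 + 1156) = √10640.6898 = 103.153719
L = 4.5 × 103.153719 = 464.191737
V = π·1.75² × L = 9.621128 × 464.191737 = 4466.047890

L=464.192 V=4466.048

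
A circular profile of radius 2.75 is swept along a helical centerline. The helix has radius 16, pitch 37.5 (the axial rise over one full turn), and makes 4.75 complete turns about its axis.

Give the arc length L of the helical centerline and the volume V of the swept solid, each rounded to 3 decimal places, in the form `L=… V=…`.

2πR = 2π·16 = 100.530965
per-turn = √(100.530965² + 37.5²) = √(10106.4749 + 1406.25) = √11512.7249 = 107.297367
L = 4.75 × 107.297367 = 509.662492
V = π·2.75² × L = 23.758294 × 509.662492 = 12108.711550

L=509.662 V=12108.712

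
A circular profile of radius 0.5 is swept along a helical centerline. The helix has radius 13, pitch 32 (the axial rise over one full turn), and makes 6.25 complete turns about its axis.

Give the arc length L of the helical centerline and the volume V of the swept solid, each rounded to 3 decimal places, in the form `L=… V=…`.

L=548.288 V=430.624

2πR = 2π·13 = 81.681409
per-turn = √(81.681409² + 32²) = √(6671.8526 + 1024) = √7695.8526 = 87.726009
L = 6.25 × 87.726009 = 548.287553
V = π·0.5² × L = 0.785398 × 548.287553 = 430.624037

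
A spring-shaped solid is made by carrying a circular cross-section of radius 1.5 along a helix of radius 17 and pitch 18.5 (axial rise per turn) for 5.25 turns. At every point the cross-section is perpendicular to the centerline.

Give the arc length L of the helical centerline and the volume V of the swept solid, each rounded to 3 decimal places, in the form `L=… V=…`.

2πR = 2π·17 = 106.814150
per-turn = √(106.814150² + 18.5²) = √(11409.2627 + 342.25) = √11751.5127 = 108.404394
L = 5.25 × 108.404394 = 569.123070
V = π·1.5² × L = 7.068583 × 569.123070 = 4022.893923

L=569.123 V=4022.894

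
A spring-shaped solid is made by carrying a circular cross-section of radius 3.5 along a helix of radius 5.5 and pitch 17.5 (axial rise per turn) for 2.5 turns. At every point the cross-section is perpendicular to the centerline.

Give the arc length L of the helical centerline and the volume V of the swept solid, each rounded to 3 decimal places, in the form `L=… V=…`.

2πR = 2π·5.5 = 34.557519
per-turn = √(34.557519² + 17.5²) = √(1194.2221 + 306.25) = √1500.4721 = 38.735928
L = 2.5 × 38.735928 = 96.839820
V = π·3.5² × L = 38.484510 × 96.839820 = 3726.833040

L=96.840 V=3726.833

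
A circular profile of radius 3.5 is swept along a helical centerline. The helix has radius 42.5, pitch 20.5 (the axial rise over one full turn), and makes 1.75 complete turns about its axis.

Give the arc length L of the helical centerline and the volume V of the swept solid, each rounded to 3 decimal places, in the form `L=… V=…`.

2πR = 2π·42.5 = 267.035376
per-turn = √(267.035376² + 20.5²) = √(71307.8918 + 420.25) = √71728.1418 = 267.821100
L = 1.75 × 267.821100 = 468.686926
V = π·3.5² × L = 38.484510 × 468.686926 = 18037.186679

L=468.687 V=18037.187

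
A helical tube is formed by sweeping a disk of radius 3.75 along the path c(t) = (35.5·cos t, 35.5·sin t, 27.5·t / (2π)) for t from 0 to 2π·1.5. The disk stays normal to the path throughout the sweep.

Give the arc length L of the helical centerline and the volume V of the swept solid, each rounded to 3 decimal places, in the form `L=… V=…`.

L=337.113 V=14893.190

2πR = 2π·35.5 = 223.053078
per-turn = √(223.053078² + 27.5²) = √(49752.6758 + 756.25) = √50508.9258 = 224.741909
L = 1.5 × 224.741909 = 337.112864
V = π·3.75² × L = 44.178647 × 337.112864 = 14893.190110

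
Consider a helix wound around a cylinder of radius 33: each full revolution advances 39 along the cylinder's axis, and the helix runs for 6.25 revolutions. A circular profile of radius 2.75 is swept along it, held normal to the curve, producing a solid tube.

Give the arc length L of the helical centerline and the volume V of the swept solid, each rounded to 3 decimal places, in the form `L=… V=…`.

L=1318.631 V=31328.435

2πR = 2π·33 = 207.345115
per-turn = √(207.345115² + 39²) = √(42991.9968 + 1521) = √44512.9968 = 210.981034
L = 6.25 × 210.981034 = 1318.631463
V = π·2.75² × L = 23.758294 × 1318.631463 = 31328.434570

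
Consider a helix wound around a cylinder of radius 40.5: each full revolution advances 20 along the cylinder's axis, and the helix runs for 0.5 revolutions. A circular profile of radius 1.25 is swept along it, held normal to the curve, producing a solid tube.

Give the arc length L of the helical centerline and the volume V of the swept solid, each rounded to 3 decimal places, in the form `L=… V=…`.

2πR = 2π·40.5 = 254.469005
per-turn = √(254.469005² + 20²) = √(64754.4745 + 400) = √65154.4745 = 255.253745
L = 0.5 × 255.253745 = 127.626873
V = π·1.25² × L = 4.908739 × 127.626873 = 626.486946

L=127.627 V=626.487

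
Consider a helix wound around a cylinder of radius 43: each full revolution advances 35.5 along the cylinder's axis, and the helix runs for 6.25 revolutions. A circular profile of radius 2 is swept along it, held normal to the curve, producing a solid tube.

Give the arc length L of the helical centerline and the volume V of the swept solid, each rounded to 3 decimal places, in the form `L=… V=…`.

L=1703.120 V=21402.041

2πR = 2π·43 = 270.176968
per-turn = √(270.176968² + 35.5²) = √(72995.5942 + 1260.25) = √74255.8442 = 272.499255
L = 6.25 × 272.499255 = 1703.120346
V = π·2² × L = 12.566371 × 1703.120346 = 21402.041466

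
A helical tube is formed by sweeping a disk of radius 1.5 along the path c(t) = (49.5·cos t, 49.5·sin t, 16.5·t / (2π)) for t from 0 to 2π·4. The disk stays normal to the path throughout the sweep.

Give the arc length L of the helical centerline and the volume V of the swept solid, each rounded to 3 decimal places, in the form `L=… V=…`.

L=1245.820 V=8806.184

2πR = 2π·49.5 = 311.017673
per-turn = √(311.017673² + 16.5²) = √(96731.9927 + 272.25) = √97004.2427 = 311.455041
L = 4 × 311.455041 = 1245.820165
V = π·1.5² × L = 7.068583 × 1245.820165 = 8806.183826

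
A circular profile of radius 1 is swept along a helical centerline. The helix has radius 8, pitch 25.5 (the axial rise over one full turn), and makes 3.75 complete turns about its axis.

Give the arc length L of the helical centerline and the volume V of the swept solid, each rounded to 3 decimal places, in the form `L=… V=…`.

2πR = 2π·8 = 50.265482
per-turn = √(50.265482² + 25.5²) = √(2526.6187 + 650.25) = √3176.8687 = 56.363718
L = 3.75 × 56.363718 = 211.363943
V = π·1² × L = 3.141593 × 211.363943 = 664.019411

L=211.364 V=664.019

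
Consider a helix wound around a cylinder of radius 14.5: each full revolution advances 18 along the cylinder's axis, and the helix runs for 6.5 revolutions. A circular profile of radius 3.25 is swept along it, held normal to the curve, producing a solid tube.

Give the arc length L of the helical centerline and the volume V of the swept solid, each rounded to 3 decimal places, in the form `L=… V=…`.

2πR = 2π·14.5 = 91.106187
per-turn = √(91.106187² + 18²) = √(8300.3373 + 324) = √8624.3373 = 92.867310
L = 6.5 × 92.867310 = 603.637516
V = π·3.25² × L = 33.183072 × 603.637516 = 20030.547406

L=603.638 V=20030.547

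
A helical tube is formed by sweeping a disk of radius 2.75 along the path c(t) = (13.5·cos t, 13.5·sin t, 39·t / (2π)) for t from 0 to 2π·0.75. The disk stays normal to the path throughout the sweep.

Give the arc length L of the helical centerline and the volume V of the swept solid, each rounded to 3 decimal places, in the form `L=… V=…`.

L=70.019 V=1663.542

2πR = 2π·13.5 = 84.823002
per-turn = √(84.823002² + 39²) = √(7194.9416 + 1521) = √8715.9416 = 93.359207
L = 0.75 × 93.359207 = 70.019406
V = π·2.75² × L = 23.758294 × 70.019406 = 1663.541654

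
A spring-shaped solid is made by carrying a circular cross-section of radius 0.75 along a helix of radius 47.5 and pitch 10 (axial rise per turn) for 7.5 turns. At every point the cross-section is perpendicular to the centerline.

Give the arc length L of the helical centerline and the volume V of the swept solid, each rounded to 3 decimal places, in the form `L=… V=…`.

L=2239.641 V=3957.772

2πR = 2π·47.5 = 298.451302
per-turn = √(298.451302² + 10²) = √(89073.1797 + 100) = √89173.1797 = 298.618787
L = 7.5 × 298.618787 = 2239.640900
V = π·0.75² × L = 1.767146 × 2239.640900 = 3957.772161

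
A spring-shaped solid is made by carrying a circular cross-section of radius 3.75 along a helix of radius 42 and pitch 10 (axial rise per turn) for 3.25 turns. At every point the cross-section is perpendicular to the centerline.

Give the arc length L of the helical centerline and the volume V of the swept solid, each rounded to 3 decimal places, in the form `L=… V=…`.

L=858.270 V=37917.223

2πR = 2π·42 = 263.893783
per-turn = √(263.893783² + 10²) = √(69639.9287 + 100) = √69739.9287 = 264.083185
L = 3.25 × 264.083185 = 858.270352
V = π·3.75² × L = 44.178647 × 858.270352 = 37917.222628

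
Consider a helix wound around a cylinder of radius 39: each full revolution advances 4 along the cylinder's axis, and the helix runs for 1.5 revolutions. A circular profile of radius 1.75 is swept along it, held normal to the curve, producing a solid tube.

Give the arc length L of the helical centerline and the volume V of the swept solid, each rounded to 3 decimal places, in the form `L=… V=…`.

L=367.615 V=3536.874

2πR = 2π·39 = 245.044227
per-turn = √(245.044227² + 4²) = √(60046.6732 + 16) = √60062.6732 = 245.076872
L = 1.5 × 245.076872 = 367.615308
V = π·1.75² × L = 9.621128 × 367.615308 = 3536.873749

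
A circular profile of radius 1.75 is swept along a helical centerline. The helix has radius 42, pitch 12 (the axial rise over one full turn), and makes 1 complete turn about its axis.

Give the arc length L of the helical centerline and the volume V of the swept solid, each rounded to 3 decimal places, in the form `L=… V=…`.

2πR = 2π·42 = 263.893783
per-turn = √(263.893783² + 12²) = √(69639.9287 + 144) = √69783.9287 = 264.166479
L = 1 × 264.166479 = 264.166479
V = π·1.75² × L = 9.621128 × 264.166479 = 2541.579377

L=264.166 V=2541.579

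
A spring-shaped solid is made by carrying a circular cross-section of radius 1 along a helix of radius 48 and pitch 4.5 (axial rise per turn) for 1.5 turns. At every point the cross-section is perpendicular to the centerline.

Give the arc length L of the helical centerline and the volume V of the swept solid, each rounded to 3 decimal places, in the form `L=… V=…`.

L=452.440 V=1421.381

2πR = 2π·48 = 301.592895
per-turn = √(301.592895² + 4.5²) = √(90958.2742 + 20.25) = √90978.5242 = 301.626465
L = 1.5 × 301.626465 = 452.439697
V = π·1² × L = 3.141593 × 452.439697 = 1421.381228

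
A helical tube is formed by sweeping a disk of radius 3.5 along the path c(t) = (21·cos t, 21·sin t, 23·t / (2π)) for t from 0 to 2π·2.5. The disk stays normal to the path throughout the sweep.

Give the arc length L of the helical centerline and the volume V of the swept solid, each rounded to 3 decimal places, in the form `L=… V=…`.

L=334.841 V=12886.200

2πR = 2π·21 = 131.946891
per-turn = √(131.946891² + 23²) = √(17409.9822 + 529) = √17938.9822 = 133.936486
L = 2.5 × 133.936486 = 334.841214
V = π·3.5² × L = 38.484510 × 334.841214 = 12886.200047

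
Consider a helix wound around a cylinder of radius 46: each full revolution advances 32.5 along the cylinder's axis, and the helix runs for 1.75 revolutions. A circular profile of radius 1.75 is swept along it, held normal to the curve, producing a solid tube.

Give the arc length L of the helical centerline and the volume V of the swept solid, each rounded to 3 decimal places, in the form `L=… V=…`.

2πR = 2π·46 = 289.026524
per-turn = √(289.026524² + 32.5²) = √(83536.3317 + 1056.25) = √84592.5817 = 290.848039
L = 1.75 × 290.848039 = 508.984068
V = π·1.75² × L = 9.621128 × 508.984068 = 4897.000613

L=508.984 V=4897.001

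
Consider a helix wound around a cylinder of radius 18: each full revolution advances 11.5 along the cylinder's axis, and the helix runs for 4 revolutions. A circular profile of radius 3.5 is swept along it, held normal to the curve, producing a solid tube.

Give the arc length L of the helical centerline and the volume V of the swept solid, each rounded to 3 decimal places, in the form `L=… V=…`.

L=454.722 V=17499.754

2πR = 2π·18 = 113.097336
per-turn = √(113.097336² + 11.5²) = √(12791.0073 + 132.25) = √12923.2573 = 113.680505
L = 4 × 113.680505 = 454.722022
V = π·3.5² × L = 38.484510 × 454.722022 = 17499.754188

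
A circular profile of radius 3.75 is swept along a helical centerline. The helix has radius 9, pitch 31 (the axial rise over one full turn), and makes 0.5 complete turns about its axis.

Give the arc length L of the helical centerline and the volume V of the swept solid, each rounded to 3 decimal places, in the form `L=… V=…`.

L=32.244 V=1424.505

2πR = 2π·9 = 56.548668
per-turn = √(56.548668² + 31²) = √(3197.7518 + 961) = √4158.7518 = 64.488385
L = 0.5 × 64.488385 = 32.244193
V = π·3.75² × L = 44.178647 × 32.244193 = 1424.504793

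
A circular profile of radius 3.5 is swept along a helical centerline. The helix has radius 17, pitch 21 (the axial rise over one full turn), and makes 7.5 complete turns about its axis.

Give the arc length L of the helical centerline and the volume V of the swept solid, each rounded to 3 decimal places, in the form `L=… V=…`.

2πR = 2π·17 = 106.814150
per-turn = √(106.814150² + 21²) = √(11409.2627 + 441) = √11850.2627 = 108.858912
L = 7.5 × 108.858912 = 816.441839
V = π·3.5² × L = 38.484510 × 816.441839 = 31420.364116

L=816.442 V=31420.364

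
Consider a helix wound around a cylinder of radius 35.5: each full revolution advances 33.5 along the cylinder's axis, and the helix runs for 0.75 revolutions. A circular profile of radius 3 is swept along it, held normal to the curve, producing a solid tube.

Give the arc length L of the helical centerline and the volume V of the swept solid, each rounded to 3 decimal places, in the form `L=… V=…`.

L=169.166 V=4783.057

2πR = 2π·35.5 = 223.053078
per-turn = √(223.053078² + 33.5²) = √(49752.6758 + 1122.25) = √50874.9258 = 225.554707
L = 0.75 × 225.554707 = 169.166030
V = π·3² × L = 28.274334 × 169.166030 = 4783.056818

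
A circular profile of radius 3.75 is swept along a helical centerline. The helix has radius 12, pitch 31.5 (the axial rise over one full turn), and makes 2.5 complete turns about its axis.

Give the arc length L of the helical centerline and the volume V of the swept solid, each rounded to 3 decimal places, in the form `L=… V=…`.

L=204.284 V=9025.011

2πR = 2π·12 = 75.398224
per-turn = √(75.398224² + 31.5²) = √(5684.8921 + 992.25) = √6677.1421 = 81.713782
L = 2.5 × 81.713782 = 204.284454
V = π·3.75² × L = 44.178647 × 204.284454 = 9025.010739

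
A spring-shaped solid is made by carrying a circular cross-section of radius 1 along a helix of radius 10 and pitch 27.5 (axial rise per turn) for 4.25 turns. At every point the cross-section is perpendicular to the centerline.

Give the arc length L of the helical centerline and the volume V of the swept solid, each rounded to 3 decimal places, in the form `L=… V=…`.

L=291.492 V=915.750

2πR = 2π·10 = 62.831853
per-turn = √(62.831853² + 27.5²) = √(3947.8418 + 756.25) = √4704.0918 = 68.586382
L = 4.25 × 68.586382 = 291.492122
V = π·1² × L = 3.141593 × 291.492122 = 915.749510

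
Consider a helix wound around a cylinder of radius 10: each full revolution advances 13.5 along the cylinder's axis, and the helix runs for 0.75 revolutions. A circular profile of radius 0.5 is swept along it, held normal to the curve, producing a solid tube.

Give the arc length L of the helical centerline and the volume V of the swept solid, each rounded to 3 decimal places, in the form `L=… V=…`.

L=48.199 V=37.856

2πR = 2π·10 = 62.831853
per-turn = √(62.831853² + 13.5²) = √(3947.8418 + 182.25) = √4130.0918 = 64.265790
L = 0.75 × 64.265790 = 48.199342
V = π·0.5² × L = 0.785398 × 48.199342 = 37.855675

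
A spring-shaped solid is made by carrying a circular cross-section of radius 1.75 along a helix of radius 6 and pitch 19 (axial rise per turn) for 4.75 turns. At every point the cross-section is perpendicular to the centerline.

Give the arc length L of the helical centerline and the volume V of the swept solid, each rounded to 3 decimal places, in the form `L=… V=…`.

L=200.528 V=1929.304

2πR = 2π·6 = 37.699112
per-turn = √(37.699112² + 19²) = √(1421.2230 + 361) = √1782.2230 = 42.216383
L = 4.75 × 42.216383 = 200.527822
V = π·1.75² × L = 9.621128 × 200.527822 = 1929.303738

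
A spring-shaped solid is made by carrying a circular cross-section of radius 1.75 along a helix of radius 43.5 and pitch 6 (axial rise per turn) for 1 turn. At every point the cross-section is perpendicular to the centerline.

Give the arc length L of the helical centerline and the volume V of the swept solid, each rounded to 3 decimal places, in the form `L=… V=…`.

L=273.384 V=2630.266

2πR = 2π·43.5 = 273.318561
per-turn = √(273.318561² + 6²) = √(74703.0357 + 36) = √74739.0357 = 273.384410
L = 1 × 273.384410 = 273.384410
V = π·1.75² × L = 9.621128 × 273.384410 = 2630.266267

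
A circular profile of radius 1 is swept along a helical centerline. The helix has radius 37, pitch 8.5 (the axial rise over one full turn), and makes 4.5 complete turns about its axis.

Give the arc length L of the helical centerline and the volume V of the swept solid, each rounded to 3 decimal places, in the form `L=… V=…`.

L=1046.849 V=3288.774

2πR = 2π·37 = 232.477856
per-turn = √(232.477856² + 8.5²) = √(54045.9537 + 72.25) = √54118.2037 = 232.633196
L = 4.5 × 232.633196 = 1046.849380
V = π·1² × L = 3.141593 × 1046.849380 = 3288.774322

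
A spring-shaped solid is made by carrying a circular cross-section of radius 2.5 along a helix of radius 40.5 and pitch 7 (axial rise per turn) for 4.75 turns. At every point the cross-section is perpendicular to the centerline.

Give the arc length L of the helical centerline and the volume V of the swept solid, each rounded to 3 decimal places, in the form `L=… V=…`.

L=1209.185 V=23742.292

2πR = 2π·40.5 = 254.469005
per-turn = √(254.469005² + 7²) = √(64754.4745 + 49) = √64803.4745 = 254.565266
L = 4.75 × 254.565266 = 1209.185012
V = π·2.5² × L = 19.634954 × 1209.185012 = 23742.292188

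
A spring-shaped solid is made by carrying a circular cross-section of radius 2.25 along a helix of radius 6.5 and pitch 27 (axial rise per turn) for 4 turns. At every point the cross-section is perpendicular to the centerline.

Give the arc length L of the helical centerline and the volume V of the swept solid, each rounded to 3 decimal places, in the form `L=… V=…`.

2πR = 2π·6.5 = 40.840704
per-turn = √(40.840704² + 27²) = √(1667.9631 + 729) = √2396.9631 = 48.958790
L = 4 × 48.958790 = 195.835161
V = π·2.25² × L = 15.904313 × 195.835161 = 3114.623660

L=195.835 V=3114.624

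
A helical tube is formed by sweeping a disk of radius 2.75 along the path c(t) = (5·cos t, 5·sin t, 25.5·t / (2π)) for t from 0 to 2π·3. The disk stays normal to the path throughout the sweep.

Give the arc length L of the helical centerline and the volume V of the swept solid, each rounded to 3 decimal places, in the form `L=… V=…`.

2πR = 2π·5 = 31.415927
per-turn = √(31.415927² + 25.5²) = √(986.9604 + 650.25) = √1637.2104 = 40.462457
L = 3 × 40.462457 = 121.387372
V = π·2.75² × L = 23.758294 × 121.387372 = 2883.956914

L=121.387 V=2883.957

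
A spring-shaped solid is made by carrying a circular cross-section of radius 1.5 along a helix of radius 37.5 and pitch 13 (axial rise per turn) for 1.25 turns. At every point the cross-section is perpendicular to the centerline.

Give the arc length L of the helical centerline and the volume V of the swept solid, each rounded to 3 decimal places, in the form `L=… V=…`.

2πR = 2π·37.5 = 235.619449
per-turn = √(235.619449² + 13²) = √(55516.5248 + 169) = √55685.5248 = 235.977806
L = 1.25 × 235.977806 = 294.972257
V = π·1.5² × L = 7.068583 × 294.972257 = 2085.036020

L=294.972 V=2085.036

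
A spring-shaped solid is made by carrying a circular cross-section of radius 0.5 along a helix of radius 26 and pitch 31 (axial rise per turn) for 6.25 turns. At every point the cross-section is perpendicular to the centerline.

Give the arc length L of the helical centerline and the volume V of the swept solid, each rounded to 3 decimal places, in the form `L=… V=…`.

2πR = 2π·26 = 163.362818
per-turn = √(163.362818² + 31²) = √(26687.4103 + 961) = √27648.4103 = 166.278111
L = 6.25 × 166.278111 = 1039.238196
V = π·0.5² × L = 0.785398 × 1039.238196 = 816.215770

L=1039.238 V=816.216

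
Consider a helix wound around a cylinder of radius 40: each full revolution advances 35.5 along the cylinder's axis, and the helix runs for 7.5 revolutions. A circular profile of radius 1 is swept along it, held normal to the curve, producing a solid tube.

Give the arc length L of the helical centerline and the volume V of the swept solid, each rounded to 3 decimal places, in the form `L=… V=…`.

2πR = 2π·40 = 251.327412
per-turn = √(251.327412² + 35.5²) = √(63165.4682 + 1260.25) = √64425.7182 = 253.822218
L = 7.5 × 253.822218 = 1903.666632
V = π·1² × L = 3.141593 × 1903.666632 = 5980.545107

L=1903.667 V=5980.545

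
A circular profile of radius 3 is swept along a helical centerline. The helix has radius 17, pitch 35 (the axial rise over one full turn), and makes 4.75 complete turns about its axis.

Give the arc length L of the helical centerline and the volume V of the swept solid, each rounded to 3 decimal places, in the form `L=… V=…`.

2πR = 2π·17 = 106.814150
per-turn = √(106.814150² + 35²) = √(11409.2627 + 1225) = √12634.2627 = 112.402236
L = 4.75 × 112.402236 = 533.910622
V = π·3² × L = 28.274334 × 533.910622 = 15095.967179

L=533.911 V=15095.967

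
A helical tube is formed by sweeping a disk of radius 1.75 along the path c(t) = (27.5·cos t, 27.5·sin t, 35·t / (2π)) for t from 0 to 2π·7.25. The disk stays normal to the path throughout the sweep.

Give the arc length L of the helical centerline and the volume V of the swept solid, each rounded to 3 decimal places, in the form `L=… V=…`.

L=1278.152 V=12297.260

2πR = 2π·27.5 = 172.787596
per-turn = √(172.787596² + 35²) = √(29855.5533 + 1225) = √31080.5533 = 176.296776
L = 7.25 × 176.296776 = 1278.151628
V = π·1.75² × L = 9.621128 × 1278.151628 = 12297.259777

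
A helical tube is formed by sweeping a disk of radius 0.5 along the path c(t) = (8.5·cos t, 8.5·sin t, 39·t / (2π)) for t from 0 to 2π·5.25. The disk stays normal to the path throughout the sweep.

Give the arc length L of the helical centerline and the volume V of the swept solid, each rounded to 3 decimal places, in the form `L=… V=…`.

L=347.188 V=272.681

2πR = 2π·8.5 = 53.407075
per-turn = √(53.407075² + 39²) = √(2852.3157 + 1521) = √4373.3157 = 66.131049
L = 5.25 × 66.131049 = 347.188008
V = π·0.5² × L = 0.785398 × 347.188008 = 272.680824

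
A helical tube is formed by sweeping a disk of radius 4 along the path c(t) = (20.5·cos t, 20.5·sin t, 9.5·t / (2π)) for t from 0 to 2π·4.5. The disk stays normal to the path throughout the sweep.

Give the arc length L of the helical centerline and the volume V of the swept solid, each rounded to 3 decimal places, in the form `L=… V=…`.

2πR = 2π·20.5 = 128.805299
per-turn = √(128.805299² + 9.5²) = √(16590.8050 + 90.25) = √16681.0550 = 129.155159
L = 4.5 × 129.155159 = 581.198214
V = π·4² × L = 50.265482 × 581.198214 = 29214.208620

L=581.198 V=29214.209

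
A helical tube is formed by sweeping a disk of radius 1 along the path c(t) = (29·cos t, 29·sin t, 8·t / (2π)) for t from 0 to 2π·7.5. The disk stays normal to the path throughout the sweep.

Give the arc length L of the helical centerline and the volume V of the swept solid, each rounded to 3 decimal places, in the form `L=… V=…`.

2πR = 2π·29 = 182.212374
per-turn = √(182.212374² + 8²) = √(33201.3492 + 64) = √33265.3492 = 182.387909
L = 7.5 × 182.387909 = 1367.909315
V = π·1² × L = 3.141593 × 1367.909315 = 4297.413853

L=1367.909 V=4297.414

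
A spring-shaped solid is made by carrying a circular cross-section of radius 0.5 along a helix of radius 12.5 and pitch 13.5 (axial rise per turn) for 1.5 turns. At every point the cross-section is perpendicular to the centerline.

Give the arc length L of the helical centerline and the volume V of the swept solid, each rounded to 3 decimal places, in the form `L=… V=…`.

2πR = 2π·12.5 = 78.539816
per-turn = √(78.539816² + 13.5²) = √(6168.5028 + 182.25) = √6350.7528 = 79.691610
L = 1.5 × 79.691610 = 119.537415
V = π·0.5² × L = 0.785398 × 119.537415 = 93.884467

L=119.537 V=93.884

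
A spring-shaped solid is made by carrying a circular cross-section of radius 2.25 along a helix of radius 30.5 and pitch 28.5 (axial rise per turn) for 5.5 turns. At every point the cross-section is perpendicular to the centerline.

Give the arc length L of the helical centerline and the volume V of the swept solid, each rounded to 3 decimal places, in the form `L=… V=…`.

L=1065.596 V=16947.579

2πR = 2π·30.5 = 191.637152
per-turn = √(191.637152² + 28.5²) = √(36724.7980 + 812.25) = √37537.0480 = 193.744801
L = 5.5 × 193.744801 = 1065.596406
V = π·2.25² × L = 15.904313 × 1065.596406 = 16947.578575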